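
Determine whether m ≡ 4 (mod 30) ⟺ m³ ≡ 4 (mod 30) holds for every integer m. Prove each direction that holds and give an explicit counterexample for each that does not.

(⟹) Suppose m ≡ 4 (mod 30). Write m = 30j + 4. Then (30j + 4)³ = 27000j³ + 10800j² + 1440j + 64 = 30(900j³ + 360j² + 48j + 2) + 4, so m³ ≡ 4 (mod 30).

(⟸) Conversely, suppose m³ ≡ 4 (mod 30). The only residue r in {0, …, 29} with r³ ≡ 4 (mod 30) is r = 4, so m ≡ 4 (mod 30).

Both implications hold.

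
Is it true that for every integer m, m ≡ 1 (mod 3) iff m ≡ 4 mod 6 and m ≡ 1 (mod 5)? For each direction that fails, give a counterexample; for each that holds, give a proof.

(⇒) fails; (⇐) holds.

Forward direction. This fails: m = 1 gives 1 ≡ 1 (mod 3) but 1 ≡ 1 (mod 6), so the conjunction on the right does not hold.

Converse. If m ≡ 4 (mod 6) and m ≡ 1 (mod 5), then by the Chinese remainder theorem m ≡ 16 (mod 30). Since 16 ≡ 1 (mod 3) and 3 ∣ 30, we get m ≡ 1 (mod 3).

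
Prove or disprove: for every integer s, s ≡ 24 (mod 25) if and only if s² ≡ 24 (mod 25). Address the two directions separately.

Neither implication holds.

(⇒) This fails: take s = 24. Then 24 ≡ 24 (mod 25), but 24² = 576 ≡ 1 (mod 25), not 24.

(⇐) This fails: take s = 7. Then 7² = 49 ≡ 24 (mod 25), yet 7 ≡ 7 (mod 25), not 24.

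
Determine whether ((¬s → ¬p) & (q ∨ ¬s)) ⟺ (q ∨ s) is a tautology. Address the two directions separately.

(⟹) This fails. Under s = F, p = F, q = F, the left side is true but the right side is false.

(⟸) This fails. Under s = T, p = F, q = F, the left side is false but the right side is true.

Neither direction holds.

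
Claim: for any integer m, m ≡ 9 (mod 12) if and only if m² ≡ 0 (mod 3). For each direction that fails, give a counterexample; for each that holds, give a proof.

(⟸) This fails: take m = 0. Then 0² = 0 ≡ 0 (mod 3), yet 0 ≡ 0 (mod 12), not 9.

(⟹) Suppose m ≡ 9 (mod 12). Then m² ≡ 9² = 81 (mod 12), and since 3 ∣ 12, also m² ≡ 0 (mod 3).

The forward direction holds; the converse fails.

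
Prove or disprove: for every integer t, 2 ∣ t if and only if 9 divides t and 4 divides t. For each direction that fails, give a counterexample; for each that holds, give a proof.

(⇐) Suppose 9 ∣ t and 4 ∣ t. Any common multiple of 9 and 4 is a multiple of their lcm; here gcd(9, 4) = 1, so lcm(9, 4) = 9·4 = 36, so 36 ∣ t. Since 2 ∣ 36, it follows that 2 ∣ t.

(⇒) This fails: take t = 2. Certainly 2 ∣ 2, but 9 ∤ 2.

The forward direction fails; the converse holds.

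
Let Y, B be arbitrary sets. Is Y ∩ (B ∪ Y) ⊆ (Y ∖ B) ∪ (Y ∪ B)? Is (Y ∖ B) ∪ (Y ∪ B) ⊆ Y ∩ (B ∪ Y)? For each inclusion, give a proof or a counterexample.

Forward inclusion. Let x ∈ Y ∩ (B ∪ Y). Then either x ∈ Y and x ∉ B; or x ∈ Y ∩ B. In each case x ∈ (Y ∖ B) ∪ (Y ∪ B), so Y ∩ (B ∪ Y) ⊆ (Y ∖ B) ∪ (Y ∪ B).

Reverse inclusion. This inclusion fails. Take Y = ∅, B = {1}; then 1 ∈ (Y ∖ B) ∪ (Y ∪ B) but 1 ∉ Y ∩ (B ∪ Y).

Only the forward inclusion holds.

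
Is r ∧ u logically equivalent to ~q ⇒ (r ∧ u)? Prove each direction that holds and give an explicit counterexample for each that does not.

(⟹) Assume the antecedent. If r is true, the antecedent forces (r = T, q = F, u = T) or (r = T, q = T, u = T), and ~q ⇒ (r ∧ u) holds there. If r is false, the antecedent cannot hold. Either way ~q ⇒ (r ∧ u) holds.

(⟸) This fails. Under r = F, q = T, u = F, the left side is false but the right side is true.

Only the forward direction holds.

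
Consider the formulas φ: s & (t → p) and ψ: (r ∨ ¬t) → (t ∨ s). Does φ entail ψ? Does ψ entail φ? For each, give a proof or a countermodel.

(⟹) Assume the antecedent. If s is true, (r ∨ ¬t) → (t ∨ s) reduces to true regardless of the other variables. If s is false, the antecedent cannot hold. Either way (r ∨ ¬t) → (t ∨ s) holds.

(⟸) This fails. Under t = T, s = F, r = F, p = F, the left side is false but the right side is true.

The forward direction holds; the converse fails.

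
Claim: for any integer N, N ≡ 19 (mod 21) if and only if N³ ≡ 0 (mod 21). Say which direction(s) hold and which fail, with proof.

(→) This fails: take N = 19. Then 19 ≡ 19 (mod 21), but 19³ = 6859 ≡ 13 (mod 21), not 0.

(←) This fails: take N = 0. Then 0³ = 0 ≡ 0 (mod 21), yet 0 ≡ 0 (mod 21), not 19.

Neither implication holds.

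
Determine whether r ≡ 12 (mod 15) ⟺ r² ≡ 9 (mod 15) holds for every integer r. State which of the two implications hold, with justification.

(→) Suppose r ≡ 12 (mod 15). Write r = 15j + 12. Then (15j + 12)² = 225j² + 360j + 144 = 15(15j² + 24j + 9) + 9, so r² ≡ 9 (mod 15).

(←) This fails: take r = 3. Then 3² = 9 ≡ 9 (mod 15), yet 3 ≡ 3 (mod 15), not 12.

The forward direction holds; the converse fails.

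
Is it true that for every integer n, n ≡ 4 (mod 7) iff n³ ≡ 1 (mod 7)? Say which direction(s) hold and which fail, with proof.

(⇒) Suppose n ≡ 4 (mod 7). Write n = 7j + 4. Then (7j + 4)³ = 343j³ + 588j² + 336j + 64 = 7(49j³ + 84j² + 48j + 9) + 1, so n³ ≡ 1 (mod 7).

(⇐) This fails: take n = 1. Then 1³ = 1 ≡ 1 (mod 7), yet 1 ≡ 1 (mod 7), not 4.

Not equivalent: only (⇒) holds.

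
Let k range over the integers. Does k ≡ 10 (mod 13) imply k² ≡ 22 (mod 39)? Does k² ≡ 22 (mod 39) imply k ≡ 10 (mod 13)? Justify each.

Both directions fail.

[⇒] This fails: take k = 36. Then 36 ≡ 10 (mod 13), but 36² = 1296 ≡ 9 (mod 39), not 22.

[⇐] This fails: take k = 16. Then 16² = 256 ≡ 22 (mod 39), yet 16 ≡ 3 (mod 13), not 10.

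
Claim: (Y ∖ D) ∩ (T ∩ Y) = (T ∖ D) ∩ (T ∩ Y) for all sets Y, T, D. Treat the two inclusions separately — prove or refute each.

(⊆) Let x ∈ (Y ∖ D) ∩ (T ∩ Y). Then x ∈ Y ∩ T and x ∉ D, from which x ∈ (T ∖ D) ∩ (T ∩ Y).

(⊇) Let x ∈ (T ∖ D) ∩ (T ∩ Y). Then x ∈ Y ∩ T and x ∉ D, from which x ∈ (Y ∖ D) ∩ (T ∩ Y).

Both inclusions hold.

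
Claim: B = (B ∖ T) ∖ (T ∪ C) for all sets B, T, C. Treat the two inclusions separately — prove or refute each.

The sets are not equal: only the reverse inclusion holds.

(⊆) This inclusion fails. Take B = {1}, T = {1}, C = ∅; then 1 ∈ B but 1 ∉ (B ∖ T) ∖ (T ∪ C).

(⊇) Let x ∈ (B ∖ T) ∖ (T ∪ C). Then x ∈ B and x ∉ T, C, from which x ∈ B.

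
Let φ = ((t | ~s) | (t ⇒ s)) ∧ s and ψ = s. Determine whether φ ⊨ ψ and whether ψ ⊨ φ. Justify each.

Both directions hold; the statement is true.

Forward direction. Assume the antecedent. If t is true, the antecedent forces (t = T, s = T), and s holds there. If t is false, the antecedent forces (t = F, s = T), and s holds there. Either way s holds.

Converse. Assume the antecedent. If t is true, the antecedent forces (t = T, s = T), and ((t | ~s) | (t ⇒ s)) ∧ s holds there. If t is false, the antecedent forces (t = F, s = T), and ((t | ~s) | (t ⇒ s)) ∧ s holds there. Either way ((t | ~s) | (t ⇒ s)) ∧ s holds.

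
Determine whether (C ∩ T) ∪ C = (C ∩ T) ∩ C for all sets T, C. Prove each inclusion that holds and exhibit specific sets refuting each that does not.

(⟹) This inclusion fails. Take T = ∅, C = {1}; then 1 ∈ (C ∩ T) ∪ C but 1 ∉ (C ∩ T) ∩ C.

(⟸) Let x ∈ (C ∩ T) ∩ C. Then x ∈ T ∩ C, from which x ∈ (C ∩ T) ∪ C.

Only the reverse inclusion holds.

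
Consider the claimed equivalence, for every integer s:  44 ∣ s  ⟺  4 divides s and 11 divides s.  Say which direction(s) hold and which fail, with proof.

Converse. Suppose 4 ∣ s and 11 ∣ s. Any common multiple of 4 and 11 is a multiple of their lcm; here gcd(4, 11) = 1, so lcm(4, 11) = 4·11 = 44, so 44 ∣ s.

Forward direction. If 44 ∣ s, write s = 44q. Since 44 = 11·4, s = 4·(11q), so 4 ∣ s; and since 44 = 4·11, s = 11·(4q), so 11 ∣ s.

Both directions hold; the statement is true.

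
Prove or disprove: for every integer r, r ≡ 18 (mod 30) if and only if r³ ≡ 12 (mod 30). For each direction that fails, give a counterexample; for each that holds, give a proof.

Both directions hold.

(⟸) Suppose r³ ≡ 12 (mod 30). The only residue r in {0, …, 29} with r³ ≡ 12 (mod 30) is r = 18, so r ≡ 18 (mod 30).

(⟹) Suppose r ≡ 18 (mod 30). Write r = 30j + 18. Then (30j + 18)³ = 27000j³ + 48600j² + 29160j + 5832 = 30(900j³ + 1620j² + 972j + 194) + 12, so r³ ≡ 12 (mod 30).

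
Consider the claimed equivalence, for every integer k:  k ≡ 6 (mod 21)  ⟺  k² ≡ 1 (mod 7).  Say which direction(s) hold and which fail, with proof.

The forward direction holds; the converse fails.

(⟸) This fails: take k = 1. Then 1² = 1 ≡ 1 (mod 7), yet 1 ≡ 1 (mod 21), not 6.

(⟹) Suppose k ≡ 6 (mod 21). Then k² ≡ 6² = 36 (mod 21), and since 7 ∣ 21, also k² ≡ 1 (mod 7).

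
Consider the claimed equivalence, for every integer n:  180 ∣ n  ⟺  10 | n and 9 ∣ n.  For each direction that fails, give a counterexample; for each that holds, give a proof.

The forward direction holds; the converse fails.

[⇐] This fails: take n = 90. Both 10 ∣ 90 and 9 ∣ 90, yet 90 is not a multiple of 180 (since 90 = 0·180 + 90), so 180 ∤ 90.

[⇒] If 180 ∣ n, write n = 180q. Since 180 = 18·10, n = 10·(18q), so 10 ∣ n; and since 180 = 20·9, n = 9·(20q), so 9 ∣ n.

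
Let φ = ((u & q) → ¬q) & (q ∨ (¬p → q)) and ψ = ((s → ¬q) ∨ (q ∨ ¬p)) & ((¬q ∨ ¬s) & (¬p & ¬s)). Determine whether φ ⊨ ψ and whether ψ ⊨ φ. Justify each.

(⟹) This fails. Under s = F, u = F, p = T, q = F, the left side is true but the right side is false.

(⟸) This fails. Under s = F, u = F, p = F, q = F, the left side is false but the right side is true.

Neither implication holds.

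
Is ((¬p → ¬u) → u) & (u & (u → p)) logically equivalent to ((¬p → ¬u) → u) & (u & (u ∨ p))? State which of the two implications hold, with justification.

(⟹) Assume the antecedent. If u is true, the consequent reduces to true regardless of the other variables. If u is false, the antecedent cannot hold. Either way the consequent holds.

(⟸) This fails. Under u = T, p = F, the left side is false but the right side is true.

Not equivalent: only (⇒) holds.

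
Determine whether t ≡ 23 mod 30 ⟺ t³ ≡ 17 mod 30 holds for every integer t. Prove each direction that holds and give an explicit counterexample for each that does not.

(→) Suppose t ≡ 23 mod 30. Write t = 30j + 23. Then (30j + 23)³ = 27000j³ + 62100j² + 47610j + 12167 = 30(900j³ + 2070j² + 1587j + 405) + 17, so t³ ≡ 17 (mod 30).

(←) Conversely, suppose t³ ≡ 17 (mod 30). The only residue r in {0, …, 29} with r³ ≡ 17 (mod 30) is r = 23, so t ≡ 23 (mod 30).

Equivalent; both directions hold.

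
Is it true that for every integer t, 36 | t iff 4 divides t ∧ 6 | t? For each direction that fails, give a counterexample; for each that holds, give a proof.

Not equivalent: only (⇒) holds.

(←) This fails: take t = 12. Both 4 ∣ 12 and 6 ∣ 12, yet 12 is not a multiple of 36 (since 12 = 0·36 + 12), so 36 ∤ 12.

(→) If 36 ∣ t, write t = 36q. Since 36 = 9·4, t = 4·(9q), so 4 ∣ t; and since 36 = 6·6, t = 6·(6q), so 6 ∣ t.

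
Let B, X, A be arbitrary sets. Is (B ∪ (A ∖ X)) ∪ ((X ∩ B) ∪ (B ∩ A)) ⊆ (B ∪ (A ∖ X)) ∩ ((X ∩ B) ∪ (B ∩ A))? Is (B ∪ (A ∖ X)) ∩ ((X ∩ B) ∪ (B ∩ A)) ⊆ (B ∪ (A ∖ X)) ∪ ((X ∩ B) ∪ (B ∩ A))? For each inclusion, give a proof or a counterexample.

(⟸) Let x ∈ (B ∪ (A ∖ X)) ∩ ((X ∩ B) ∪ (B ∩ A)). Then either x ∈ B ∩ X and x ∉ A; or x ∈ B ∩ A and x ∉ X; or x ∈ B ∩ X ∩ A. In each case x ∈ (B ∪ (A ∖ X)) ∪ ((X ∩ B) ∪ (B ∩ A)), so (B ∪ (A ∖ X)) ∩ ((X ∩ B) ∪ (B ∩ A)) ⊆ (B ∪ (A ∖ X)) ∪ ((X ∩ B) ∪ (B ∩ A)).

(⟹) This inclusion fails. Take B = {1}, X = ∅, A = ∅; then 1 ∈ (B ∪ (A ∖ X)) ∪ ((X ∩ B) ∪ (B ∩ A)) but 1 ∉ (B ∪ (A ∖ X)) ∩ ((X ∩ B) ∪ (B ∩ A)).

Only the reverse inclusion holds.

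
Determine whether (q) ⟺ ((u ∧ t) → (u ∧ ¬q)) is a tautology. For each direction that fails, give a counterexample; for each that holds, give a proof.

[⇒] This fails. Under q = T, u = T, t = T, the left side is true but the right side is false.

[⇐] This fails. Under q = F, u = F, t = F, the left side is false but the right side is true.

Neither implication holds.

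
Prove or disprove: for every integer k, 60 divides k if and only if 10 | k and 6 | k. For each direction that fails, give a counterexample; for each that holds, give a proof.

[⇒] If 60 ∣ k, write k = 60q. Since 60 = 6·10, k = 10·(6q), so 10 ∣ k; and since 60 = 10·6, k = 6·(10q), so 6 ∣ k.

[⇐] This fails: take k = 30. Both 10 ∣ 30 and 6 ∣ 30, yet 30 is not a multiple of 60 (since 30 = 0·60 + 30), so 60 ∤ 30.

Not equivalent: only (⇒) holds.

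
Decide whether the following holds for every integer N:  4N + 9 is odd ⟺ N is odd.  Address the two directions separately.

The forward direction fails; the converse holds.

(⇒) This fails: take N = 2. Then 4N + 9 = 17, which is odd, yet N = 2 is even, not odd.

(⇐) Suppose N is odd. Since 4 is even, 4N is even for every N, so 4N + 9 has the same parity as 9, which is odd. Hence 4N + 9 is odd.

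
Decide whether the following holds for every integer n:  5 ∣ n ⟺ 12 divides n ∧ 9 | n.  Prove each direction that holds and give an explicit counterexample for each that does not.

Neither direction holds.

[⇒] This fails: take n = 5. Certainly 5 ∣ 5, but 12 ∤ 5.

[⇐] This fails: take n = 36. Both 12 ∣ 36 and 9 ∣ 36, yet 36 is not a multiple of 5 (since 36 = 7·5 + 1), so 5 ∤ 36.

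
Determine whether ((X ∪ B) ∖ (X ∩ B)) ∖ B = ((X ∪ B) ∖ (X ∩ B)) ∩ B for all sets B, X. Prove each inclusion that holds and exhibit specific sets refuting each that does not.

Neither inclusion holds.

(⊆) This inclusion fails. Take B = ∅, X = {1}; then 1 ∈ ((X ∪ B) ∖ (X ∩ B)) ∖ B but 1 ∉ ((X ∪ B) ∖ (X ∩ B)) ∩ B.

(⊇) This inclusion fails. Take B = {1}, X = ∅; then 1 ∈ ((X ∪ B) ∖ (X ∩ B)) ∩ B but 1 ∉ ((X ∪ B) ∖ (X ∩ B)) ∖ B.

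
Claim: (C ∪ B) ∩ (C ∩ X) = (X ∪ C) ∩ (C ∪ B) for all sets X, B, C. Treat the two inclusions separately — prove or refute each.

(⊆) holds; (⊇) fails.

(⊇) This inclusion fails. Take X = {1}, B = {1}, C = ∅; then 1 ∈ (X ∪ C) ∩ (C ∪ B) but 1 ∉ (C ∪ B) ∩ (C ∩ X).

(⊆) Let x ∈ (C ∪ B) ∩ (C ∩ X). Then either x ∈ X ∩ C and x ∉ B; or x ∈ X ∩ B ∩ C. In each case x ∈ (X ∪ C) ∩ (C ∪ B), so (C ∪ B) ∩ (C ∩ X) ⊆ (X ∪ C) ∩ (C ∪ B).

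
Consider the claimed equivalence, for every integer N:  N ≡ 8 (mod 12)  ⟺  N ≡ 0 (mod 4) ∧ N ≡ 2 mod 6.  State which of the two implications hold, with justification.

Forward direction. Suppose N ≡ 8 (mod 12); write N = 12j + 8. Since 4 ∣ 12, reducing mod 4 gives N ≡ 8 ≡ 0 (mod 4); since 6 ∣ 12, reducing mod 6 gives N ≡ 8 ≡ 2 (mod 6).

Converse. If N ≡ 0 (mod 4) and N ≡ 2 (mod 6), then by the Chinese remainder theorem N ≡ 8 (mod 12). This is exactly N ≡ 8 (mod 12).

Both directions hold; the statement is true.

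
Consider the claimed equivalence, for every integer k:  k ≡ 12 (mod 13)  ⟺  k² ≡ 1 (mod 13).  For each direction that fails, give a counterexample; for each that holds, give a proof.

(⇒) Suppose k ≡ 12 (mod 13). Write k = 13j + 12. Then (13j + 12)² = 169j² + 312j + 144 = 13(13j² + 24j + 11) + 1, so k² ≡ 1 (mod 13).

(⇐) This fails: take k = 1. Then 1² = 1 ≡ 1 (mod 13), yet 1 ≡ 1 (mod 13), not 12.

Only the forward implication holds.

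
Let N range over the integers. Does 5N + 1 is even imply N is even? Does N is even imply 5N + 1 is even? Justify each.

Neither implication holds.

(→) This fails: N = 7 gives 5N + 1 = 36, which is even, but 7 is odd, not even.

(←) This also fails: N = 2 is even, but 5N + 1 = 11 is odd, not even.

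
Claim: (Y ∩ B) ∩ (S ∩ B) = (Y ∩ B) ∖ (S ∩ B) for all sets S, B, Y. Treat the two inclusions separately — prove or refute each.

(⟹) This inclusion fails. Take S = {1}, B = {1}, Y = {1}; then 1 ∈ (Y ∩ B) ∩ (S ∩ B) but 1 ∉ (Y ∩ B) ∖ (S ∩ B).

(⟸) This inclusion fails. Take S = ∅, B = {1}, Y = {1}; then 1 ∈ (Y ∩ B) ∖ (S ∩ B) but 1 ∉ (Y ∩ B) ∩ (S ∩ B).

Both inclusions fail.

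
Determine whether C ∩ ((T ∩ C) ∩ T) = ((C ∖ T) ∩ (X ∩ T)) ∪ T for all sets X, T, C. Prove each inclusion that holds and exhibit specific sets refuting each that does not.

(⟹) Let x ∈ C ∩ ((T ∩ C) ∩ T). Then either x ∈ T ∩ C and x ∉ X; or x ∈ X ∩ T ∩ C. In each case x ∈ ((C ∖ T) ∩ (X ∩ T)) ∪ T, so C ∩ ((T ∩ C) ∩ T) ⊆ ((C ∖ T) ∩ (X ∩ T)) ∪ T.

(⟸) This inclusion fails. Take X = ∅, T = {1}, C = ∅; then 1 ∈ ((C ∖ T) ∩ (X ∩ T)) ∪ T but 1 ∉ C ∩ ((T ∩ C) ∩ T).

Only the forward inclusion holds.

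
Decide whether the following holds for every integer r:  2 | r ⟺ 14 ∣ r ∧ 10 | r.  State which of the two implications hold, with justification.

(⇒) This fails: take r = 2. Certainly 2 ∣ 2, but 14 ∤ 2.

(⇐) Suppose 14 ∣ r and 10 ∣ r. Any common multiple of 14 and 10 is a multiple of their lcm; here lcm(14, 10) = 14·10/gcd(14, 10) = 140/2 = 70, so 70 ∣ r. Since 2 ∣ 70, it follows that 2 ∣ r.

Only the reverse direction holds.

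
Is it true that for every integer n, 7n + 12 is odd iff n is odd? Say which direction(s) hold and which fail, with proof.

Forward direction. Suppose 7n + 12 is odd. Since 7 is odd, 7n and n have the same parity, so 7n + 12 ≡ n + 12 (mod 2). As 12 is even, 7n + 12 is odd exactly when n is odd. Thus n is odd.

Converse. Suppose n is odd; write n = 2j + 1. Then 7n + 12 = 7·(2j + 1) + 12 = 2·7j + 19, which is odd.

The biconditional holds.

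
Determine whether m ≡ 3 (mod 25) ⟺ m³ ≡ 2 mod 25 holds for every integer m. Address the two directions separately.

Forward direction. Suppose m ≡ 3 (mod 25). Write m = 25j + 3. Then (25j + 3)³ = 15625j³ + 5625j² + 675j + 27 = 25(625j³ + 225j² + 27j + 1) + 2, so m³ ≡ 2 (mod 25).

Converse. Suppose m³ ≡ 2 (mod 25). The only residue r in {0, …, 24} with r³ ≡ 2 (mod 25) is r = 3, so m ≡ 3 (mod 25).

Equivalent; both directions hold.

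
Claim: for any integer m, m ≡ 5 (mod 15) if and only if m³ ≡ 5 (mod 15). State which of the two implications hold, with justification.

[⇒] Suppose m ≡ 5 (mod 15). Write m = 15j + 5. Then (15j + 5)³ = 3375j³ + 3375j² + 1125j + 125 = 15(225j³ + 225j² + 75j + 8) + 5, so m³ ≡ 5 (mod 15).

[⇐] Conversely, suppose m³ ≡ 5 (mod 15). The only residue r in {0, …, 14} with r³ ≡ 5 (mod 15) is r = 5, so m ≡ 5 (mod 15).

The biconditional holds.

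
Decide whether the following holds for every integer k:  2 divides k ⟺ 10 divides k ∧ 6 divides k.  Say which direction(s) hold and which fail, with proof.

(⇒) fails; (⇐) holds.

(→) This fails: take k = 2. Certainly 2 ∣ 2, but 10 ∤ 2.

(←) Suppose 10 ∣ k and 6 ∣ k. Any common multiple of 10 and 6 is a multiple of their lcm; here lcm(10, 6) = 10·6/gcd(10, 6) = 60/2 = 30, so 30 ∣ k. Since 2 ∣ 30, it follows that 2 ∣ k.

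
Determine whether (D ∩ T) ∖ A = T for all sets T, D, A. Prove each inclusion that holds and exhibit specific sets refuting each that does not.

(⟸) This inclusion fails. Take T = {1}, D = ∅, A = ∅; then 1 ∈ T but 1 ∉ (D ∩ T) ∖ A.

(⟹) Let x ∈ (D ∩ T) ∖ A. Then x ∈ T ∩ D and x ∉ A, from which x ∈ T.

(⊆) holds; (⊇) fails.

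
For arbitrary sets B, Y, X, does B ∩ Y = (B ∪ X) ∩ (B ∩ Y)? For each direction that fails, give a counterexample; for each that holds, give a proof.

Both inclusions hold.

(⊆) Let x ∈ B ∩ Y. Then either x ∈ B ∩ Y and x ∉ X; or x ∈ B ∩ Y ∩ X. In each case x ∈ (B ∪ X) ∩ (B ∩ Y), so B ∩ Y ⊆ (B ∪ X) ∩ (B ∩ Y).

(⊇) Let x ∈ (B ∪ X) ∩ (B ∩ Y). Then either x ∈ B ∩ Y and x ∉ X; or x ∈ B ∩ Y ∩ X. In each case x ∈ B ∩ Y, so (B ∪ X) ∩ (B ∩ Y) ⊆ B ∩ Y.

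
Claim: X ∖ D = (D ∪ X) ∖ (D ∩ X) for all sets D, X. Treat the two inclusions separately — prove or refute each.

(⊆) holds; (⊇) fails.

Forward inclusion. Let x ∈ X ∖ D. Then x ∈ X and x ∉ D, from which x ∈ (D ∪ X) ∖ (D ∩ X).

Reverse inclusion. This inclusion fails. Take D = {1}, X = ∅; then 1 ∈ (D ∪ X) ∖ (D ∩ X) but 1 ∉ X ∖ D.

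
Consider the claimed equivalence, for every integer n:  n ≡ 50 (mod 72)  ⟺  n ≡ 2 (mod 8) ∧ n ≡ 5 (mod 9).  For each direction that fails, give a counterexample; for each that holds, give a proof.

Both implications hold.

[⇐] If n ≡ 2 (mod 8) and n ≡ 5 (mod 9), then by the Chinese remainder theorem n ≡ 50 (mod 72). This is exactly n ≡ 50 (mod 72).

[⇒] Suppose n ≡ 50 (mod 72); write n = 72j + 50. Since 8 ∣ 72, reducing mod 8 gives n ≡ 50 ≡ 2 (mod 8); since 9 ∣ 72, reducing mod 9 gives n ≡ 50 ≡ 5 (mod 9).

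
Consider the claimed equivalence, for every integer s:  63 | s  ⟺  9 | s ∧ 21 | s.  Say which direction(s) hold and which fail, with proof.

Both directions hold; the statement is true.

(⇒) If 63 ∣ s, write s = 63q. Since 63 = 7·9, s = 9·(7q), so 9 ∣ s; and since 63 = 3·21, s = 21·(3q), so 21 ∣ s.

(⇐) Suppose 9 ∣ s and 21 ∣ s. Any common multiple of 9 and 21 is a multiple of their lcm; here lcm(9, 21) = 9·21/gcd(9, 21) = 189/3 = 63, so 63 ∣ s.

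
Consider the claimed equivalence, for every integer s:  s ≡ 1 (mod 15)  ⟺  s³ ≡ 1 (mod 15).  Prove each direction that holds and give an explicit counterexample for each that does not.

[⇒] Suppose s ≡ 1 (mod 15). Write s = 15j + 1. Then (15j + 1)³ = 3375j³ + 675j² + 45j + 1 = 15(225j³ + 45j² + 3j) + 1, so s³ ≡ 1 (mod 15).

[⇐] Conversely, suppose s³ ≡ 1 (mod 15). The only residue r in {0, …, 14} with r³ ≡ 1 (mod 15) is r = 1, so s ≡ 1 (mod 15).

Both directions hold; the statement is true.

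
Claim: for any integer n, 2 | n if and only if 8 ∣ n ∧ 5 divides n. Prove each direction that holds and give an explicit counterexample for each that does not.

(⇒) fails; (⇐) holds.

(⟹) This fails: take n = 2. Certainly 2 ∣ 2, but 8 ∤ 2.

(⟸) Suppose 8 ∣ n and 5 ∣ n. Any common multiple of 8 and 5 is a multiple of their lcm; here gcd(8, 5) = 1, so lcm(8, 5) = 8·5 = 40, so 40 ∣ n. Since 2 ∣ 40, it follows that 2 ∣ n.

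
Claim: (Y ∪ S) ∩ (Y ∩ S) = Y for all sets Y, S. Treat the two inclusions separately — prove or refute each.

Forward inclusion. Let x ∈ (Y ∪ S) ∩ (Y ∩ S). Then x ∈ Y ∩ S, from which x ∈ Y.

Reverse inclusion. This inclusion fails. Take Y = {1}, S = ∅; then 1 ∈ Y but 1 ∉ (Y ∪ S) ∩ (Y ∩ S).

The sets are not equal: only the forward inclusion holds.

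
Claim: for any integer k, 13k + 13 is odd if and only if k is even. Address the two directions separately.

Both directions hold.

(→) Suppose 13k + 13 is odd. Since 13 is odd, 13k and k have the same parity, so 13k + 13 ≡ k + 13 (mod 2). As 13 is odd, 13k + 13 is odd exactly when k is even. Thus k is even.

(←) Conversely, suppose k is even; write k = 2j. Then 13k + 13 = 13·(2j) + 13 = 2·13j + 13, which is odd.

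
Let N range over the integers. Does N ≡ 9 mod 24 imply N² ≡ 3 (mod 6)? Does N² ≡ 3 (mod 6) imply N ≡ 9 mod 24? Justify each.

(⇒) holds; (⇐) fails.

Forward direction. Suppose N ≡ 9 (mod 24). Then N² ≡ 9² = 81 (mod 24), and since 6 ∣ 24, also N² ≡ 3 (mod 6).

Converse. This fails: take N = 3. Then 3² = 9 ≡ 3 (mod 6), yet 3 ≡ 3 (mod 24), not 9.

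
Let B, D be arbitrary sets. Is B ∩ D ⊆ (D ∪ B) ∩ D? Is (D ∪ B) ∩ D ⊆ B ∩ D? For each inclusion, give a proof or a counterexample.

Reverse inclusion. This inclusion fails. Take B = ∅, D = {1}; then 1 ∈ (D ∪ B) ∩ D but 1 ∉ B ∩ D.

Forward inclusion. Let x ∈ B ∩ D. Then x ∈ B ∩ D, from which x ∈ (D ∪ B) ∩ D.

(⊆) holds; (⊇) fails.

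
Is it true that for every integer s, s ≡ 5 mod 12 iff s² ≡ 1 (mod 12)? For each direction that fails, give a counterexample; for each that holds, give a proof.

Only the forward direction holds.

(⇒) Suppose s ≡ 5 mod 12. Write s = 12j + 5. Then (12j + 5)² = 144j² + 120j + 25 = 12(12j² + 10j + 2) + 1, so s² ≡ 1 (mod 12).

(⇐) This fails: take s = 1. Then 1² = 1 ≡ 1 (mod 12), yet 1 ≡ 1 (mod 12), not 5.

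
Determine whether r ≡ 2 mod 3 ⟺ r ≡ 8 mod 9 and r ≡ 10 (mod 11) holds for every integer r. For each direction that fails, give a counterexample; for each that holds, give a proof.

Converse. If r ≡ 8 (mod 9) and r ≡ 10 (mod 11), then by the Chinese remainder theorem r ≡ 98 (mod 99). Since 98 ≡ 2 (mod 3) and 3 ∣ 99, we get r ≡ 2 (mod 3).

Forward direction. This fails: r = 2 gives 2 ≡ 2 (mod 3) but 2 ≡ 2 (mod 9), so the conjunction on the right does not hold.

The forward direction fails; the converse holds.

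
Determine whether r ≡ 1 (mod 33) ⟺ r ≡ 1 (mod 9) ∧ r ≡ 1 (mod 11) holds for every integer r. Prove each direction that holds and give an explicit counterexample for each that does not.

(←) If r ≡ 1 (mod 9) and r ≡ 1 (mod 11), then by the Chinese remainder theorem r ≡ 1 (mod 99). Since 1 ≡ 1 (mod 33) and 33 ∣ 99, we get r ≡ 1 (mod 33).

(→) This fails: r = 34 gives 34 ≡ 1 (mod 33) but 34 ≡ 7 (mod 9), so the conjunction on the right does not hold.

Only the converse holds.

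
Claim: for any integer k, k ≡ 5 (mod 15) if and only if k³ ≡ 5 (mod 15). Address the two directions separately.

(⇒) Suppose k ≡ 5 (mod 15). Write k = 15j + 5. Then (15j + 5)³ = 3375j³ + 3375j² + 1125j + 125 = 15(225j³ + 225j² + 75j + 8) + 5, so k³ ≡ 5 (mod 15).

(⇐) Conversely, suppose k³ ≡ 5 (mod 15). The only residue r in {0, …, 14} with r³ ≡ 5 (mod 15) is r = 5, so k ≡ 5 (mod 15).

Both implications hold.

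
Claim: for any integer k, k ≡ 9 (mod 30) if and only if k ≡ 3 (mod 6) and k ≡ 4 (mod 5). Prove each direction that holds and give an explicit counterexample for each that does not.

The biconditional holds.

(⟸) If k ≡ 3 (mod 6) and k ≡ 4 (mod 5), then by the Chinese remainder theorem k ≡ 9 (mod 30). This is exactly k ≡ 9 (mod 30).

(⟹) Suppose k ≡ 9 (mod 30); write k = 30j + 9. Since 6 ∣ 30, reducing mod 6 gives k ≡ 9 ≡ 3 (mod 6); since 5 ∣ 30, reducing mod 5 gives k ≡ 9 ≡ 4 (mod 5).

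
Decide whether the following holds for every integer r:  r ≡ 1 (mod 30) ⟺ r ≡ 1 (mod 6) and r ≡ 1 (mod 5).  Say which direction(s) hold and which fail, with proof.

[⇒] Suppose r ≡ 1 (mod 30); write r = 30j + 1. Since 6 ∣ 30, reducing mod 6 gives r ≡ 1 (mod 6); since 5 ∣ 30, reducing mod 5 gives r ≡ 1 (mod 5).

[⇐] Conversely, if r ≡ 1 (mod 6) and r ≡ 1 (mod 5), then by the Chinese remainder theorem r ≡ 1 (mod 30). This is exactly r ≡ 1 (mod 30).

Both directions hold.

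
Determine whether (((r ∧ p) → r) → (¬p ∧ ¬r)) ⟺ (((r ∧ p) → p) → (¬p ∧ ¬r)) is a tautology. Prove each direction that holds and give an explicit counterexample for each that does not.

[⇐] Assume the antecedent. If p is true, the antecedent cannot hold. If p is false, the antecedent forces (p = F, r = F), and ((r ∧ p) → r) → (¬p ∧ ¬r) holds there. Either way ((r ∧ p) → r) → (¬p ∧ ¬r) holds.

[⇒] Assume the antecedent. If p is true, the antecedent cannot hold. If p is false, the antecedent forces (p = F, r = F), and ((r ∧ p) → p) → (¬p ∧ ¬r) holds there. Either way ((r ∧ p) → p) → (¬p ∧ ¬r) holds.

Both directions hold; the statement is true.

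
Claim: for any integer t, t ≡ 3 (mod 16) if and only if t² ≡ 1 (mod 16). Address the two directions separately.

(⟹) This fails: take t = 3. Then 3 ≡ 3 (mod 16), but 3² = 9 ≡ 9 (mod 16), not 1.

(⟸) This fails: take t = 1. Then 1² = 1 ≡ 1 (mod 16), yet 1 ≡ 1 (mod 16), not 3.

Both directions fail.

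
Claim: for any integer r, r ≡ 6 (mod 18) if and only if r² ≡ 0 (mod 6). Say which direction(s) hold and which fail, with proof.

[⇒] Suppose r ≡ 6 (mod 18). Then r² ≡ 6² = 36 (mod 18), and since 6 ∣ 18, also r² ≡ 0 (mod 6).

[⇐] This fails: take r = 0. Then 0² = 0 ≡ 0 (mod 6), yet 0 ≡ 0 (mod 18), not 6.

The forward direction holds; the converse fails.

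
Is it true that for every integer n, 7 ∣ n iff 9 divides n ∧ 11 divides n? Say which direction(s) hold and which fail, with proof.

Forward direction. This fails: take n = 7. Certainly 7 ∣ 7, but 9 ∤ 7.

Converse. This fails: take n = 99. Both 9 ∣ 99 and 11 ∣ 99, yet 99 is not a multiple of 7 (since 99 = 14·7 + 1), so 7 ∤ 99.

Both directions fail.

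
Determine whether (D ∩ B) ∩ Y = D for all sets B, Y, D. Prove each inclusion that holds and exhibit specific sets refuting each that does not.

(⊆) Let x ∈ (D ∩ B) ∩ Y. Then x ∈ B ∩ Y ∩ D, from which x ∈ D.

(⊇) This inclusion fails. Take B = ∅, Y = ∅, D = {1}; then 1 ∈ D but 1 ∉ (D ∩ B) ∩ Y.

(⊆) holds; (⊇) fails.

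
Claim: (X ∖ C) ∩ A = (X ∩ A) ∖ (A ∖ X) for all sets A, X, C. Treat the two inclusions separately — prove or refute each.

(⟸) This inclusion fails. Take A = {1}, X = {1}, C = {1}; then 1 ∈ (X ∩ A) ∖ (A ∖ X) but 1 ∉ (X ∖ C) ∩ A.

(⟹) Let x ∈ (X ∖ C) ∩ A. Then x ∈ A ∩ X and x ∉ C, from which x ∈ (X ∩ A) ∖ (A ∖ X).

The sets are not equal: only the forward inclusion holds.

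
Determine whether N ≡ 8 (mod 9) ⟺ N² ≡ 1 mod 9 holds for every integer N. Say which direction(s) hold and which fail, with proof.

Forward direction. Suppose N ≡ 8 (mod 9). Write N = 9j + 8. Then (9j + 8)² = 81j² + 144j + 64 = 9(9j² + 16j + 7) + 1, so N² ≡ 1 (mod 9).

Converse. This fails: take N = 1. Then 1² = 1 ≡ 1 (mod 9), yet 1 ≡ 1 (mod 9), not 8.

Only the forward direction holds.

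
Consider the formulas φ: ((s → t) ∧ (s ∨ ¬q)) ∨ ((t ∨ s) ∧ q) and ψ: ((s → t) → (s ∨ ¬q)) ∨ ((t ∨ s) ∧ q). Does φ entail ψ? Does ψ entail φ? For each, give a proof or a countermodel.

(⇒) Assume the antecedent. If t is true, the consequent reduces to true regardless of the other variables. If t is false, the antecedent forces (q = F, t = F, s = F) or (q = T, t = F, s = T), and the consequent holds there. Either way the consequent holds.

(⇐) This fails. Under q = F, t = F, s = T, the left side is false but the right side is true.

Only the forward direction holds.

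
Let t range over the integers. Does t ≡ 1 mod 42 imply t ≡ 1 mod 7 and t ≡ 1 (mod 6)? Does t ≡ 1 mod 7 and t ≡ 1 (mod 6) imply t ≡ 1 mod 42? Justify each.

Forward direction. Suppose t ≡ 1 (mod 42); write t = 42j + 1. Since 7 ∣ 42, reducing mod 7 gives t ≡ 1 (mod 7); since 6 ∣ 42, reducing mod 6 gives t ≡ 1 (mod 6).

Converse. If t ≡ 1 (mod 7) and t ≡ 1 (mod 6), then by the Chinese remainder theorem t ≡ 1 (mod 42). This is exactly t ≡ 1 (mod 42).

Equivalent; both directions hold.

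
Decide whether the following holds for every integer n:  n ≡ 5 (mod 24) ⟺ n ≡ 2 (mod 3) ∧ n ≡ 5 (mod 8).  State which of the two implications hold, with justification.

The biconditional holds.

[⇒] Suppose n ≡ 5 (mod 24); write n = 24j + 5. Since 3 ∣ 24, reducing mod 3 gives n ≡ 5 ≡ 2 (mod 3); since 8 ∣ 24, reducing mod 8 gives n ≡ 5 (mod 8).

[⇐] Conversely, if n ≡ 2 (mod 3) and n ≡ 5 (mod 8), then by the Chinese remainder theorem n ≡ 5 (mod 24). This is exactly n ≡ 5 (mod 24).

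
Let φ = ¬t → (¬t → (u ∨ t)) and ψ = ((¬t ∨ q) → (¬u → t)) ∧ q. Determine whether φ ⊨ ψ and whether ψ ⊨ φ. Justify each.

Only the converse holds.

(→) This fails. Under t = T, u = F, q = F, the left side is true but the right side is false.

(←) Assume the antecedent. If t is true, ¬t → (¬t → (u ∨ t)) reduces to true regardless of the other variables. If t is false, the antecedent forces (t = F, u = T, q = T), and ¬t → (¬t → (u ∨ t)) holds there. Either way ¬t → (¬t → (u ∨ t)) holds.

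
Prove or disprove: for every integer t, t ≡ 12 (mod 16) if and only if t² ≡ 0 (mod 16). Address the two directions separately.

(⇒) Suppose t ≡ 12 (mod 16). Write t = 16j + 12. Then (16j + 12)² = 256j² + 384j + 144 = 16(16j² + 24j + 9) + 0, so t² ≡ 0 (mod 16).

(⇐) This fails: take t = 0. Then 0² = 0 ≡ 0 (mod 16), yet 0 ≡ 0 (mod 16), not 12.

Only the forward implication holds.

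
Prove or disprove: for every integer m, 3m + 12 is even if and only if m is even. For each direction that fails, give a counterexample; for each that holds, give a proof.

(→) Suppose 3m + 12 is even. Since 3 is odd, 3m and m have the same parity, so 3m + 12 ≡ m + 12 (mod 2). As 12 is even, 3m + 12 is even exactly when m is even. Thus m is even.

(←) Conversely, suppose m is even; write m = 2j. Then 3m + 12 = 3·(2j) + 12 = 2·3j + 12, which is even.

Equivalent; both directions hold.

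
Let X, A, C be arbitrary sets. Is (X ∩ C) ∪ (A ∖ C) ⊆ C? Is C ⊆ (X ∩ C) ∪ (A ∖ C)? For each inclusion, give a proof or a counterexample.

Neither inclusion holds.

(⟹) This inclusion fails. Take X = ∅, A = {1}, C = ∅; then 1 ∈ (X ∩ C) ∪ (A ∖ C) but 1 ∉ C.

(⟸) This inclusion fails. Take X = ∅, A = ∅, C = {1}; then 1 ∈ C but 1 ∉ (X ∩ C) ∪ (A ∖ C).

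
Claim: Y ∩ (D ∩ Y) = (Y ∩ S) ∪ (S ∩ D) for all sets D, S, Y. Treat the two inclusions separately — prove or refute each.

Forward inclusion. This inclusion fails. Take D = {1}, S = ∅, Y = {1}; then 1 ∈ Y ∩ (D ∩ Y) but 1 ∉ (Y ∩ S) ∪ (S ∩ D).

Reverse inclusion. This inclusion fails. Take D = {1}, S = {1}, Y = ∅; then 1 ∈ (Y ∩ S) ∪ (S ∩ D) but 1 ∉ Y ∩ (D ∩ Y).

(⊆) fails and (⊇) fails.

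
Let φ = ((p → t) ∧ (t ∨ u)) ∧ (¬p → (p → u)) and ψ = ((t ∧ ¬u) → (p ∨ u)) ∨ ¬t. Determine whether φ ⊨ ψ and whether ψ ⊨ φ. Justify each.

Neither direction holds.

[⇒] This fails. Under t = T, u = F, p = F, the left side is true but the right side is false.

[⇐] This fails. Under t = F, u = F, p = F, the left side is false but the right side is true.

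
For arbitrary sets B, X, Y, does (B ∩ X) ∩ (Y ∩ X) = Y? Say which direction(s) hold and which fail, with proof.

(⊆) Let x ∈ (B ∩ X) ∩ (Y ∩ X). Then x ∈ B ∩ X ∩ Y, from which x ∈ Y.

(⊇) This inclusion fails. Take B = ∅, X = ∅, Y = {1}; then 1 ∈ Y but 1 ∉ (B ∩ X) ∩ (Y ∩ X).

(⊆) holds; (⊇) fails.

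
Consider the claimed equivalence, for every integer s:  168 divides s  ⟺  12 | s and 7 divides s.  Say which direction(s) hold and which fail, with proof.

Not equivalent: only (⇒) holds.

(⟹) If 168 ∣ s, write s = 168q. Since 168 = 14·12, s = 12·(14q), so 12 ∣ s; and since 168 = 24·7, s = 7·(24q), so 7 ∣ s.

(⟸) This fails: take s = 84. Both 12 ∣ 84 and 7 ∣ 84, yet 84 is not a multiple of 168 (since 84 = 0·168 + 84), so 168 ∤ 84.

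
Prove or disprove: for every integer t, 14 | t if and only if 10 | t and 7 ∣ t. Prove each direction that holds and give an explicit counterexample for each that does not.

[⇒] This fails: take t = 14. Certainly 14 ∣ 14, but 10 ∤ 14.

[⇐] Suppose 10 ∣ t and 7 ∣ t. Any common multiple of 10 and 7 is a multiple of their lcm; here gcd(10, 7) = 1, so lcm(10, 7) = 10·7 = 70, so 70 ∣ t. Since 14 ∣ 70, it follows that 14 ∣ t.

Only the reverse direction holds.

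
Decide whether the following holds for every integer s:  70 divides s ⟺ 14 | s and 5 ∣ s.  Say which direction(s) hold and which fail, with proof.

Both directions hold.

(⇒) If 70 ∣ s, write s = 70q. Since 70 = 5·14, s = 14·(5q), so 14 ∣ s; and since 70 = 14·5, s = 5·(14q), so 5 ∣ s.

(⇐) Suppose 14 ∣ s and 5 ∣ s. Any common multiple of 14 and 5 is a multiple of their lcm; here gcd(14, 5) = 1, so lcm(14, 5) = 14·5 = 70, so 70 ∣ s.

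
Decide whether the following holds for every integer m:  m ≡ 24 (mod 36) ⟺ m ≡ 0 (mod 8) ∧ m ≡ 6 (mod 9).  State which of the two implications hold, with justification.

(⇒) fails; (⇐) holds.

Forward direction. This fails: m = 60 gives 60 ≡ 24 (mod 36) but 60 ≡ 4 (mod 8), so the conjunction on the right does not hold.

Converse. If m ≡ 0 (mod 8) and m ≡ 6 (mod 9), then by the Chinese remainder theorem m ≡ 24 (mod 72). Since 24 ≡ 24 (mod 36) and 36 ∣ 72, we get m ≡ 24 (mod 36).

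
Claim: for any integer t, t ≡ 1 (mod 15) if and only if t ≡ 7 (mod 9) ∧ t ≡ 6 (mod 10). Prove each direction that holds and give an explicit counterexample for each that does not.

(⇒) fails; (⇐) holds.

(⟹) This fails: t = 1 gives 1 ≡ 1 (mod 15) but 1 ≡ 1 (mod 9), so the conjunction on the right does not hold.

(⟸) Conversely, if t ≡ 7 (mod 9) and t ≡ 6 (mod 10), then by the Chinese remainder theorem t ≡ 16 (mod 90). Since 16 ≡ 1 (mod 15) and 15 ∣ 90, we get t ≡ 1 (mod 15).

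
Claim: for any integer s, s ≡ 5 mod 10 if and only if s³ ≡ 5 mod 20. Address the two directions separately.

(⇒) This fails: take s = 15. Then 15 ≡ 5 (mod 10), but 15³ = 3375 ≡ 15 (mod 20), not 5.

(⇐) Conversely, the residues r modulo 20 with r³ ≡ 5 (mod 20) are exactly {5}, and each is ≡ 5 (mod 10).

The forward direction fails; the converse holds.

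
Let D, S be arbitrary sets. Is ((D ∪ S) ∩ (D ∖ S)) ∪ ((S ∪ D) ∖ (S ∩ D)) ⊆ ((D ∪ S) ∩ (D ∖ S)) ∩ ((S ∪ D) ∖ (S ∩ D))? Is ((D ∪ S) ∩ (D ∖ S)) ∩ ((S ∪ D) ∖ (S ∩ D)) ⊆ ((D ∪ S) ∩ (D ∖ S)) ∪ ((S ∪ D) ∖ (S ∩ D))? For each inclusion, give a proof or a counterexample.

Only the reverse inclusion holds.

Forward inclusion. This inclusion fails. Take D = ∅, S = {1}; then 1 ∈ ((D ∪ S) ∩ (D ∖ S)) ∪ ((S ∪ D) ∖ (S ∩ D)) but 1 ∉ ((D ∪ S) ∩ (D ∖ S)) ∩ ((S ∪ D) ∖ (S ∩ D)).

Reverse inclusion. Let x ∈ ((D ∪ S) ∩ (D ∖ S)) ∩ ((S ∪ D) ∖ (S ∩ D)). Then x ∈ D and x ∉ S, from which x ∈ ((D ∪ S) ∩ (D ∖ S)) ∪ ((S ∪ D) ∖ (S ∩ D)).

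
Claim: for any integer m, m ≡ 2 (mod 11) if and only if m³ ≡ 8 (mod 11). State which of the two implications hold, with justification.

Equivalent; both directions hold.

Forward direction. Suppose m ≡ 2 (mod 11). Write m = 11j + 2. Then (11j + 2)³ = 1331j³ + 726j² + 132j + 8 = 11(121j³ + 66j² + 12j) + 8, so m³ ≡ 8 (mod 11).

Converse. Suppose m³ ≡ 8 (mod 11). The only residue r in {0, …, 10} with r³ ≡ 8 (mod 11) is r = 2, so m ≡ 2 (mod 11).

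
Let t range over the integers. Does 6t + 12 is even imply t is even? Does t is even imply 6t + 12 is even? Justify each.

Converse. Suppose t is even. Since 6 is even, 6t is even for every t, so 6t + 12 has the same parity as 12, which is even. Hence 6t + 12 is even.

Forward direction. This fails: take t = 7. Then 6t + 12 = 54, which is even, yet t = 7 is odd, not even.

Only the converse holds.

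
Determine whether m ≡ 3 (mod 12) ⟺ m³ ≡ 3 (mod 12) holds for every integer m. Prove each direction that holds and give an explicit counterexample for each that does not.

Both directions hold.

(⇐) For the converse, argue contrapositively. If m ≢ 3 (mod 12), then m is congruent to one of 0, 1, 2, 4, 5, 6, 7, 8, 9, 10, 11 modulo 12, and these give m³ ≡ 0, 1, 8, 4, 5, 0, 7, 8, 9, 4, 11 respectively — never 3.

(⇒) Suppose m ≡ 3 (mod 12). Write m = 12j + 3. Then (12j + 3)³ = 1728j³ + 1296j² + 324j + 27 = 12(144j³ + 108j² + 27j + 2) + 3, so m³ ≡ 3 (mod 12).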